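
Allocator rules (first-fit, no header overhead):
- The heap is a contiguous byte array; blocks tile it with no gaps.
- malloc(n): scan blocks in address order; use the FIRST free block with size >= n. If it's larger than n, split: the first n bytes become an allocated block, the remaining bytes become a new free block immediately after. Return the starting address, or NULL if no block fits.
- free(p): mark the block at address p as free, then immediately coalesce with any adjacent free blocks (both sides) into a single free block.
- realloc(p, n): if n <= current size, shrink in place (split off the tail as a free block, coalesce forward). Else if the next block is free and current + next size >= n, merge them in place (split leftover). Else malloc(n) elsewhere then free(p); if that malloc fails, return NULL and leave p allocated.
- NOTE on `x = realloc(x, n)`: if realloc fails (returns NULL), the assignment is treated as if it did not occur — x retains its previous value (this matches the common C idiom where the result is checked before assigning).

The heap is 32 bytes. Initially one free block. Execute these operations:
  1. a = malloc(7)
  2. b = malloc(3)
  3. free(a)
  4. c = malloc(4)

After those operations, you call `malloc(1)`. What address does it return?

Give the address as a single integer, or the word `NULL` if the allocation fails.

Op 1: a = malloc(7) -> a = 0; heap: [0-6 ALLOC][7-31 FREE]
Op 2: b = malloc(3) -> b = 7; heap: [0-6 ALLOC][7-9 ALLOC][10-31 FREE]
Op 3: free(a) -> (freed a); heap: [0-6 FREE][7-9 ALLOC][10-31 FREE]
Op 4: c = malloc(4) -> c = 0; heap: [0-3 ALLOC][4-6 FREE][7-9 ALLOC][10-31 FREE]
malloc(1): first-fit scan over [0-3 ALLOC][4-6 FREE][7-9 ALLOC][10-31 FREE] -> 4

Answer: 4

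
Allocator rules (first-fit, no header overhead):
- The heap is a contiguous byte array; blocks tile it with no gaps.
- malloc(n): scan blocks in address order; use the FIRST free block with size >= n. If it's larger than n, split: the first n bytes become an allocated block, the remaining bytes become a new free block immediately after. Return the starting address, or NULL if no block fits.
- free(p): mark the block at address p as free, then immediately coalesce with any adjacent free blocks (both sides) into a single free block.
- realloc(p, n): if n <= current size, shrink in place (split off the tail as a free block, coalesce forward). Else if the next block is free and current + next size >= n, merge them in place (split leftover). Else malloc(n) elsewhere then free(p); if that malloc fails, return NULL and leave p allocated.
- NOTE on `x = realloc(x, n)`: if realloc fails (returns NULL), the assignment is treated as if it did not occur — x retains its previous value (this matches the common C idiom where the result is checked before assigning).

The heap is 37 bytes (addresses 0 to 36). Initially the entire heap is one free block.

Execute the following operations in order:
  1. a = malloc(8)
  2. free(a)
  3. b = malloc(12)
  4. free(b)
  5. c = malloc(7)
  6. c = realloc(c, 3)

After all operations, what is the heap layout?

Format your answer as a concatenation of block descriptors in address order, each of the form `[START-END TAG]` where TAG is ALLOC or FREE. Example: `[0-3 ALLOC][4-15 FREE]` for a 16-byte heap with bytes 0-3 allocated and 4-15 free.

Op 1: a = malloc(8) -> a = 0; heap: [0-7 ALLOC][8-36 FREE]
Op 2: free(a) -> (freed a); heap: [0-36 FREE]
Op 3: b = malloc(12) -> b = 0; heap: [0-11 ALLOC][12-36 FREE]
Op 4: free(b) -> (freed b); heap: [0-36 FREE]
Op 5: c = malloc(7) -> c = 0; heap: [0-6 ALLOC][7-36 FREE]
Op 6: c = realloc(c, 3) -> c = 0; heap: [0-2 ALLOC][3-36 FREE]

Answer: [0-2 ALLOC][3-36 FREE]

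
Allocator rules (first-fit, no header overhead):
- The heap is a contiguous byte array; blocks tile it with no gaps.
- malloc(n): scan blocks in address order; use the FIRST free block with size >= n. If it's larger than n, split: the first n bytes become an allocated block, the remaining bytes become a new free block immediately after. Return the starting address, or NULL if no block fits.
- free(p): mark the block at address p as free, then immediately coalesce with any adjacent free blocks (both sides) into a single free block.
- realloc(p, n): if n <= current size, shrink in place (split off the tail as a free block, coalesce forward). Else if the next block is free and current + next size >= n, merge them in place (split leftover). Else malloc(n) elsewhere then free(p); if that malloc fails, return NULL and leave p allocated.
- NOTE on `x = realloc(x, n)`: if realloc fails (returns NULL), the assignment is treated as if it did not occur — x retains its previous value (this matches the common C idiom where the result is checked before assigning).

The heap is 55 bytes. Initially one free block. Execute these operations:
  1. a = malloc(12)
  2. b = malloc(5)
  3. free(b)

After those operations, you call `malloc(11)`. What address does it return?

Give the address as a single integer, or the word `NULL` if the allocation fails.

Answer: 12

Derivation:
Op 1: a = malloc(12) -> a = 0; heap: [0-11 ALLOC][12-54 FREE]
Op 2: b = malloc(5) -> b = 12; heap: [0-11 ALLOC][12-16 ALLOC][17-54 FREE]
Op 3: free(b) -> (freed b); heap: [0-11 ALLOC][12-54 FREE]
malloc(11): first-fit scan over [0-11 ALLOC][12-54 FREE] -> 12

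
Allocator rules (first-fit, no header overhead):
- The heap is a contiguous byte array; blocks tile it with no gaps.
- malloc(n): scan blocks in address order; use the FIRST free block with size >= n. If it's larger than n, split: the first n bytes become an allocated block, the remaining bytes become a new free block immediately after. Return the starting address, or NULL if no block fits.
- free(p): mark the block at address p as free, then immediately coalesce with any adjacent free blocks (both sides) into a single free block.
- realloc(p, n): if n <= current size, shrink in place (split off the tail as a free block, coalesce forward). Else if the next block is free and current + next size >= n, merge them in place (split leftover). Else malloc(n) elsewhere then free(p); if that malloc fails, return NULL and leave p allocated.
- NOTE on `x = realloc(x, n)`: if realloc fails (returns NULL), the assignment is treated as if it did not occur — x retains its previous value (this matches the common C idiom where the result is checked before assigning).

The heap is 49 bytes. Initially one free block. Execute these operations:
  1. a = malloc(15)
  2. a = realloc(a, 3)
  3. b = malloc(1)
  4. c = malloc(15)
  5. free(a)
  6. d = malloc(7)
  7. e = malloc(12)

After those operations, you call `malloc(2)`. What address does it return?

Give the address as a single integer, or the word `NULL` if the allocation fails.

Op 1: a = malloc(15) -> a = 0; heap: [0-14 ALLOC][15-48 FREE]
Op 2: a = realloc(a, 3) -> a = 0; heap: [0-2 ALLOC][3-48 FREE]
Op 3: b = malloc(1) -> b = 3; heap: [0-2 ALLOC][3-3 ALLOC][4-48 FREE]
Op 4: c = malloc(15) -> c = 4; heap: [0-2 ALLOC][3-3 ALLOC][4-18 ALLOC][19-48 FREE]
Op 5: free(a) -> (freed a); heap: [0-2 FREE][3-3 ALLOC][4-18 ALLOC][19-48 FREE]
Op 6: d = malloc(7) -> d = 19; heap: [0-2 FREE][3-3 ALLOC][4-18 ALLOC][19-25 ALLOC][26-48 FREE]
Op 7: e = malloc(12) -> e = 26; heap: [0-2 FREE][3-3 ALLOC][4-18 ALLOC][19-25 ALLOC][26-37 ALLOC][38-48 FREE]
malloc(2): first-fit scan over [0-2 FREE][3-3 ALLOC][4-18 ALLOC][19-25 ALLOC][26-37 ALLOC][38-48 FREE] -> 0

Answer: 0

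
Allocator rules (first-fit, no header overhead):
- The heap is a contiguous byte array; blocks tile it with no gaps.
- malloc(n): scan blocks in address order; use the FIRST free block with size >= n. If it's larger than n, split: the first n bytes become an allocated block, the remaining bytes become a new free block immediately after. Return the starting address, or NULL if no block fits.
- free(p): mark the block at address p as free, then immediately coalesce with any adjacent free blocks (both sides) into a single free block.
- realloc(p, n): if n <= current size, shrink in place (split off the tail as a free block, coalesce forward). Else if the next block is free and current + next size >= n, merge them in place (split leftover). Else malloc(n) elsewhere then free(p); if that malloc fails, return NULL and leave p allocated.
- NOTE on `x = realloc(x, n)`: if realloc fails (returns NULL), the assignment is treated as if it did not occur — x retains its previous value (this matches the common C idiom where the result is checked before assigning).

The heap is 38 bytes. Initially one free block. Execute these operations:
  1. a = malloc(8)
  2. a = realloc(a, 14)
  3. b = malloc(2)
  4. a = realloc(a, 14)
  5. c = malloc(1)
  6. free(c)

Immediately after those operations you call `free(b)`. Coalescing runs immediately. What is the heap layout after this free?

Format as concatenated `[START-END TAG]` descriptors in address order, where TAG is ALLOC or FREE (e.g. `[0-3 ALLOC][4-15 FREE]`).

Answer: [0-13 ALLOC][14-37 FREE]

Derivation:
Op 1: a = malloc(8) -> a = 0; heap: [0-7 ALLOC][8-37 FREE]
Op 2: a = realloc(a, 14) -> a = 0; heap: [0-13 ALLOC][14-37 FREE]
Op 3: b = malloc(2) -> b = 14; heap: [0-13 ALLOC][14-15 ALLOC][16-37 FREE]
Op 4: a = realloc(a, 14) -> a = 0; heap: [0-13 ALLOC][14-15 ALLOC][16-37 FREE]
Op 5: c = malloc(1) -> c = 16; heap: [0-13 ALLOC][14-15 ALLOC][16-16 ALLOC][17-37 FREE]
Op 6: free(c) -> (freed c); heap: [0-13 ALLOC][14-15 ALLOC][16-37 FREE]
free(b): b = 14 -> block [14-15 ALLOC]; mark free, coalesce with adjacent free neighbors -> [0-13 ALLOC][14-37 FREE]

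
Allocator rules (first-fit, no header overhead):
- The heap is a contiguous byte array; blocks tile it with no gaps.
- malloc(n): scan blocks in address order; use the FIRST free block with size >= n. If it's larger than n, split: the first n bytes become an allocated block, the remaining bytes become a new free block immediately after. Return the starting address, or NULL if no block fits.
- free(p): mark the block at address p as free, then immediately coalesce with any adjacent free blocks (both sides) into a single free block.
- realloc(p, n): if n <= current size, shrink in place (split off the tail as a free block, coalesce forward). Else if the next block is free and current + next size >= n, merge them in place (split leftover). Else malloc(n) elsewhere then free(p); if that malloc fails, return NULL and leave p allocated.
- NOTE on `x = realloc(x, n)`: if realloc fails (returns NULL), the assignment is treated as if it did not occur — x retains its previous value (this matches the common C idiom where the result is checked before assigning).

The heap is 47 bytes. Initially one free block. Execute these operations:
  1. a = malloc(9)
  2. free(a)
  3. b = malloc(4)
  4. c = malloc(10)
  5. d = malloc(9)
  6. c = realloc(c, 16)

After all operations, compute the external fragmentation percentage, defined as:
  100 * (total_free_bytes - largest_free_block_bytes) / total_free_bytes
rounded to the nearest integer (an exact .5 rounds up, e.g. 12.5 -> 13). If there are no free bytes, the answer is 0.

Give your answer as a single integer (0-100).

Answer: 44

Derivation:
Op 1: a = malloc(9) -> a = 0; heap: [0-8 ALLOC][9-46 FREE]
Op 2: free(a) -> (freed a); heap: [0-46 FREE]
Op 3: b = malloc(4) -> b = 0; heap: [0-3 ALLOC][4-46 FREE]
Op 4: c = malloc(10) -> c = 4; heap: [0-3 ALLOC][4-13 ALLOC][14-46 FREE]
Op 5: d = malloc(9) -> d = 14; heap: [0-3 ALLOC][4-13 ALLOC][14-22 ALLOC][23-46 FREE]
Op 6: c = realloc(c, 16) -> c = 23; heap: [0-3 ALLOC][4-13 FREE][14-22 ALLOC][23-38 ALLOC][39-46 FREE]
Free blocks: [10 8] total_free=18 largest=10 -> 100*(18-10)/18 = 800/18 ≈ 44.444 -> rounds to 44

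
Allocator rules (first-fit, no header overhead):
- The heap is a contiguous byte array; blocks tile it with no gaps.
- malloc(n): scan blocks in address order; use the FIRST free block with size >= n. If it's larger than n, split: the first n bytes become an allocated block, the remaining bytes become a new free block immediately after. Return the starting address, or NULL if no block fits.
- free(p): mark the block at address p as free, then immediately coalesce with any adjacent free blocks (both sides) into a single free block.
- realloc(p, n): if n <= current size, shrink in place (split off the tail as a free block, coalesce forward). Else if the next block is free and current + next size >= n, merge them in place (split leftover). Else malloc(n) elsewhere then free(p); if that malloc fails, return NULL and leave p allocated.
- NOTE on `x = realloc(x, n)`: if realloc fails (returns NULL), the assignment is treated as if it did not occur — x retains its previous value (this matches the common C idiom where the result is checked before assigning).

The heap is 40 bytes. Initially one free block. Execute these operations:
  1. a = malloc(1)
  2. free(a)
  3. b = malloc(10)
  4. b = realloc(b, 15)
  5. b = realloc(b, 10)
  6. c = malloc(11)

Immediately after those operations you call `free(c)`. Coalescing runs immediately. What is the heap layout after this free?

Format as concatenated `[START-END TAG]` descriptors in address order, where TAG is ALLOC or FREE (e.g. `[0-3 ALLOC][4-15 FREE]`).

Op 1: a = malloc(1) -> a = 0; heap: [0-0 ALLOC][1-39 FREE]
Op 2: free(a) -> (freed a); heap: [0-39 FREE]
Op 3: b = malloc(10) -> b = 0; heap: [0-9 ALLOC][10-39 FREE]
Op 4: b = realloc(b, 15) -> b = 0; heap: [0-14 ALLOC][15-39 FREE]
Op 5: b = realloc(b, 10) -> b = 0; heap: [0-9 ALLOC][10-39 FREE]
Op 6: c = malloc(11) -> c = 10; heap: [0-9 ALLOC][10-20 ALLOC][21-39 FREE]
free(c): c = 10 -> block [10-20 ALLOC]; mark free, coalesce with adjacent free neighbors -> [0-9 ALLOC][10-39 FREE]

Answer: [0-9 ALLOC][10-39 FREE]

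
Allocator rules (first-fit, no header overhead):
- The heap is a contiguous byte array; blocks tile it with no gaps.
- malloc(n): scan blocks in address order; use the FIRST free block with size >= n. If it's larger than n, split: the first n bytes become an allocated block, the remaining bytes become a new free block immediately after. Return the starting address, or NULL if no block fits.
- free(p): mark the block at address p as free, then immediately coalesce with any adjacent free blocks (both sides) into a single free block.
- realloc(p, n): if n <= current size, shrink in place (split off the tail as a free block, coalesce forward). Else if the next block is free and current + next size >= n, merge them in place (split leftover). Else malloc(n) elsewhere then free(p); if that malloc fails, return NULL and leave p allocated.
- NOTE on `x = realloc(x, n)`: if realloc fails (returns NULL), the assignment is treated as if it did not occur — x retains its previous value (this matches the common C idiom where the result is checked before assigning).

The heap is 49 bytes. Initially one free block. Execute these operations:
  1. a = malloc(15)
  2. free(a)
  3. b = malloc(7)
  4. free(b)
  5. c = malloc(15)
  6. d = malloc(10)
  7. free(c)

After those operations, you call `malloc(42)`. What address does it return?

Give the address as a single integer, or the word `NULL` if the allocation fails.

Op 1: a = malloc(15) -> a = 0; heap: [0-14 ALLOC][15-48 FREE]
Op 2: free(a) -> (freed a); heap: [0-48 FREE]
Op 3: b = malloc(7) -> b = 0; heap: [0-6 ALLOC][7-48 FREE]
Op 4: free(b) -> (freed b); heap: [0-48 FREE]
Op 5: c = malloc(15) -> c = 0; heap: [0-14 ALLOC][15-48 FREE]
Op 6: d = malloc(10) -> d = 15; heap: [0-14 ALLOC][15-24 ALLOC][25-48 FREE]
Op 7: free(c) -> (freed c); heap: [0-14 FREE][15-24 ALLOC][25-48 FREE]
malloc(42): first-fit scan over [0-14 FREE][15-24 ALLOC][25-48 FREE] -> NULL

Answer: NULL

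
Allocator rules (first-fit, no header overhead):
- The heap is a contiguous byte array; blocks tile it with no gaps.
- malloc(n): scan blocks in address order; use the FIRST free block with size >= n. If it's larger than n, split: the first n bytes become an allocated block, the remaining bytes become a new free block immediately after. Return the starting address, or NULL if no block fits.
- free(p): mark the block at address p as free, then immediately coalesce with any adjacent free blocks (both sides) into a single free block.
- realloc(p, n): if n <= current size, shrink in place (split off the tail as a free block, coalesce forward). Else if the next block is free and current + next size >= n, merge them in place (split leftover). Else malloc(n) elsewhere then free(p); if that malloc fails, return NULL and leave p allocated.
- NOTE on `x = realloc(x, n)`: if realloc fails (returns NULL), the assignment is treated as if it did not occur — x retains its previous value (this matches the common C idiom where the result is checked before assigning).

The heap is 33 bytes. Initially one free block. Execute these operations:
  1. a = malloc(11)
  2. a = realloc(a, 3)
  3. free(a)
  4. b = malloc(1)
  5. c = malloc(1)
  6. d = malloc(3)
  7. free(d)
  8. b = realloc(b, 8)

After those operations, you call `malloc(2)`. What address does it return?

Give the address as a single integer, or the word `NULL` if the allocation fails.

Answer: 10

Derivation:
Op 1: a = malloc(11) -> a = 0; heap: [0-10 ALLOC][11-32 FREE]
Op 2: a = realloc(a, 3) -> a = 0; heap: [0-2 ALLOC][3-32 FREE]
Op 3: free(a) -> (freed a); heap: [0-32 FREE]
Op 4: b = malloc(1) -> b = 0; heap: [0-0 ALLOC][1-32 FREE]
Op 5: c = malloc(1) -> c = 1; heap: [0-0 ALLOC][1-1 ALLOC][2-32 FREE]
Op 6: d = malloc(3) -> d = 2; heap: [0-0 ALLOC][1-1 ALLOC][2-4 ALLOC][5-32 FREE]
Op 7: free(d) -> (freed d); heap: [0-0 ALLOC][1-1 ALLOC][2-32 FREE]
Op 8: b = realloc(b, 8) -> b = 2; heap: [0-0 FREE][1-1 ALLOC][2-9 ALLOC][10-32 FREE]
malloc(2): first-fit scan over [0-0 FREE][1-1 ALLOC][2-9 ALLOC][10-32 FREE] -> 10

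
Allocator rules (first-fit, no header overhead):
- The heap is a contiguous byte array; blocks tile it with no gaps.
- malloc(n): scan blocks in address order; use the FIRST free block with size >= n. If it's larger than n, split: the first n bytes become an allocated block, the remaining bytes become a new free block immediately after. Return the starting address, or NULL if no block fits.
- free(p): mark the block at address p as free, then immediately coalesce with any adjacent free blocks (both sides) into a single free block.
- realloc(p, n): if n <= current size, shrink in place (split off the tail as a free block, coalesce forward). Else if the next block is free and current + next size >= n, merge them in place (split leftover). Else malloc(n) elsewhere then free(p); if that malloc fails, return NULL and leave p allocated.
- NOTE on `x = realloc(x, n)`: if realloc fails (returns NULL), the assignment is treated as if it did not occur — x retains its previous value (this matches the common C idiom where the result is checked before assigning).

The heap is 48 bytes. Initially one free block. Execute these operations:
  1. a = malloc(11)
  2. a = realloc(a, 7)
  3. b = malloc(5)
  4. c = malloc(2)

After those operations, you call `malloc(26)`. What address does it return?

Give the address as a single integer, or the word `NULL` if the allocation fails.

Answer: 14

Derivation:
Op 1: a = malloc(11) -> a = 0; heap: [0-10 ALLOC][11-47 FREE]
Op 2: a = realloc(a, 7) -> a = 0; heap: [0-6 ALLOC][7-47 FREE]
Op 3: b = malloc(5) -> b = 7; heap: [0-6 ALLOC][7-11 ALLOC][12-47 FREE]
Op 4: c = malloc(2) -> c = 12; heap: [0-6 ALLOC][7-11 ALLOC][12-13 ALLOC][14-47 FREE]
malloc(26): first-fit scan over [0-6 ALLOC][7-11 ALLOC][12-13 ALLOC][14-47 FREE] -> 14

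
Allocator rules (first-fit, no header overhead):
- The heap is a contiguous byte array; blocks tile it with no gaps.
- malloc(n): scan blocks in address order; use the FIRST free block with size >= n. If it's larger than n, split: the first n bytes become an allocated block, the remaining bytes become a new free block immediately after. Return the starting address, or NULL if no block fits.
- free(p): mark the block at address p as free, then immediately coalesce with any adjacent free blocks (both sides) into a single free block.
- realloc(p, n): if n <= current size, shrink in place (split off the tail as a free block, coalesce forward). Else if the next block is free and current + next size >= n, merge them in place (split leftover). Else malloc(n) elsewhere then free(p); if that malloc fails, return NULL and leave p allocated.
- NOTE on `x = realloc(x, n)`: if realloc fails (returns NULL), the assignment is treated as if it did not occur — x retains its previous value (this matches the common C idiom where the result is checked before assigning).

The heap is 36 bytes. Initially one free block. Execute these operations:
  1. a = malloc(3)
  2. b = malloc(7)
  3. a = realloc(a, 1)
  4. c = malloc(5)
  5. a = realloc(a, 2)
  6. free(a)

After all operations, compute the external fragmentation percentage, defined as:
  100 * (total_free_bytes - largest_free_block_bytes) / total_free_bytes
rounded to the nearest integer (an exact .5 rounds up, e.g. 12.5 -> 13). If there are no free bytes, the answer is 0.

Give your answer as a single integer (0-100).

Op 1: a = malloc(3) -> a = 0; heap: [0-2 ALLOC][3-35 FREE]
Op 2: b = malloc(7) -> b = 3; heap: [0-2 ALLOC][3-9 ALLOC][10-35 FREE]
Op 3: a = realloc(a, 1) -> a = 0; heap: [0-0 ALLOC][1-2 FREE][3-9 ALLOC][10-35 FREE]
Op 4: c = malloc(5) -> c = 10; heap: [0-0 ALLOC][1-2 FREE][3-9 ALLOC][10-14 ALLOC][15-35 FREE]
Op 5: a = realloc(a, 2) -> a = 0; heap: [0-1 ALLOC][2-2 FREE][3-9 ALLOC][10-14 ALLOC][15-35 FREE]
Op 6: free(a) -> (freed a); heap: [0-2 FREE][3-9 ALLOC][10-14 ALLOC][15-35 FREE]
Free blocks: [3 21] total_free=24 largest=21 -> 100*(24-21)/24 = 300/24 = 12.5 -> rounds to 13

Answer: 13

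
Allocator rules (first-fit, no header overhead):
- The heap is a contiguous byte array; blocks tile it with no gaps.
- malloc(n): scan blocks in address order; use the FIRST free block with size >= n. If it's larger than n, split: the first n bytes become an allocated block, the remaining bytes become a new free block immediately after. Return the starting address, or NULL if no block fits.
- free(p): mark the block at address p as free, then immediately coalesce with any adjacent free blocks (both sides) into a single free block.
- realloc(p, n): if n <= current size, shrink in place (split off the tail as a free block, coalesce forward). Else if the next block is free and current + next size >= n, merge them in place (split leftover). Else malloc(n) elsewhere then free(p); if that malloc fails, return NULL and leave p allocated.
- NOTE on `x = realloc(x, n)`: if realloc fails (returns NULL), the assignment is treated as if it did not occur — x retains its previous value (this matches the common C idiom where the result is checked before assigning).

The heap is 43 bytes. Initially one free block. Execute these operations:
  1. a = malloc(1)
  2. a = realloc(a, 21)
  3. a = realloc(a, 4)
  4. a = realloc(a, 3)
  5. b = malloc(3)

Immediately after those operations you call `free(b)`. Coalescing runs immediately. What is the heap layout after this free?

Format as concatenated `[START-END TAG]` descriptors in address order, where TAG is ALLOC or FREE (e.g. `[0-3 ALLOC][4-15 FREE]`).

Op 1: a = malloc(1) -> a = 0; heap: [0-0 ALLOC][1-42 FREE]
Op 2: a = realloc(a, 21) -> a = 0; heap: [0-20 ALLOC][21-42 FREE]
Op 3: a = realloc(a, 4) -> a = 0; heap: [0-3 ALLOC][4-42 FREE]
Op 4: a = realloc(a, 3) -> a = 0; heap: [0-2 ALLOC][3-42 FREE]
Op 5: b = malloc(3) -> b = 3; heap: [0-2 ALLOC][3-5 ALLOC][6-42 FREE]
free(b): b = 3 -> block [3-5 ALLOC]; mark free, coalesce with adjacent free neighbors -> [0-2 ALLOC][3-42 FREE]

Answer: [0-2 ALLOC][3-42 FREE]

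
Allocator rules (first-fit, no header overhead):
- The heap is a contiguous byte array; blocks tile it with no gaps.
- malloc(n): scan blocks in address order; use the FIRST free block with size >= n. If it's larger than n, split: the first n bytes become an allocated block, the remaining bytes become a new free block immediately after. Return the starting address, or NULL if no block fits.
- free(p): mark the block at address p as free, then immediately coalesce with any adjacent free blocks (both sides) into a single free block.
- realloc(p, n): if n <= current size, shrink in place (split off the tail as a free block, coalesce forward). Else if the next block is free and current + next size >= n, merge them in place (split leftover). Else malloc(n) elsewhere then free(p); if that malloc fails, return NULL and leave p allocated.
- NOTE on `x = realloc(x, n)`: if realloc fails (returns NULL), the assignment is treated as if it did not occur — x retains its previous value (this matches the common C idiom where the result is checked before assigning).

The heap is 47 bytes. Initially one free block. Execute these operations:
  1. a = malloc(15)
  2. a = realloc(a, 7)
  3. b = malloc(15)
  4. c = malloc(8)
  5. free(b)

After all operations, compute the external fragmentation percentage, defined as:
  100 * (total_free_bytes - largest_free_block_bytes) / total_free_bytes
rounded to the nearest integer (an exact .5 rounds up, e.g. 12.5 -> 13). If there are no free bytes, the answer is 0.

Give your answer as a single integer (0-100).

Answer: 47

Derivation:
Op 1: a = malloc(15) -> a = 0; heap: [0-14 ALLOC][15-46 FREE]
Op 2: a = realloc(a, 7) -> a = 0; heap: [0-6 ALLOC][7-46 FREE]
Op 3: b = malloc(15) -> b = 7; heap: [0-6 ALLOC][7-21 ALLOC][22-46 FREE]
Op 4: c = malloc(8) -> c = 22; heap: [0-6 ALLOC][7-21 ALLOC][22-29 ALLOC][30-46 FREE]
Op 5: free(b) -> (freed b); heap: [0-6 ALLOC][7-21 FREE][22-29 ALLOC][30-46 FREE]
Free blocks: [15 17] total_free=32 largest=17 -> 100*(32-17)/32 = 1500/32 = 46.875 -> rounds to 47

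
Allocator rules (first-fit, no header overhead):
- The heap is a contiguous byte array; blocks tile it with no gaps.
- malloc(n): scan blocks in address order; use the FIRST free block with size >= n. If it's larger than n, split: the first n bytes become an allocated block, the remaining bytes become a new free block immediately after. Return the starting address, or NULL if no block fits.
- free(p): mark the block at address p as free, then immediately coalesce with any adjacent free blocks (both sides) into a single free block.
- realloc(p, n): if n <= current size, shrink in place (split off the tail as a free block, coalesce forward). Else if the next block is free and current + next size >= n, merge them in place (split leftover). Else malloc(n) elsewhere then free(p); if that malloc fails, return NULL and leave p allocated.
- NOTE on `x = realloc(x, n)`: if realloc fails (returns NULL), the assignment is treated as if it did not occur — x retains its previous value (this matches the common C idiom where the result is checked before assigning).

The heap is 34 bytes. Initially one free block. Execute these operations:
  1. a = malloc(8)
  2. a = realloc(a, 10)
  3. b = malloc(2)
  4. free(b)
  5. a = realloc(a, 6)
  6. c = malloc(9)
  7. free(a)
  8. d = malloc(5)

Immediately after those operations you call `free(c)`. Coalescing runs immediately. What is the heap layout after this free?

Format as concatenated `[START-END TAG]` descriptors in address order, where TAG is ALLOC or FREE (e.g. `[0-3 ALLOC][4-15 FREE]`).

Op 1: a = malloc(8) -> a = 0; heap: [0-7 ALLOC][8-33 FREE]
Op 2: a = realloc(a, 10) -> a = 0; heap: [0-9 ALLOC][10-33 FREE]
Op 3: b = malloc(2) -> b = 10; heap: [0-9 ALLOC][10-11 ALLOC][12-33 FREE]
Op 4: free(b) -> (freed b); heap: [0-9 ALLOC][10-33 FREE]
Op 5: a = realloc(a, 6) -> a = 0; heap: [0-5 ALLOC][6-33 FREE]
Op 6: c = malloc(9) -> c = 6; heap: [0-5 ALLOC][6-14 ALLOC][15-33 FREE]
Op 7: free(a) -> (freed a); heap: [0-5 FREE][6-14 ALLOC][15-33 FREE]
Op 8: d = malloc(5) -> d = 0; heap: [0-4 ALLOC][5-5 FREE][6-14 ALLOC][15-33 FREE]
free(c): c = 6 -> block [6-14 ALLOC]; mark free, coalesce with adjacent free neighbors -> [0-4 ALLOC][5-33 FREE]

Answer: [0-4 ALLOC][5-33 FREE]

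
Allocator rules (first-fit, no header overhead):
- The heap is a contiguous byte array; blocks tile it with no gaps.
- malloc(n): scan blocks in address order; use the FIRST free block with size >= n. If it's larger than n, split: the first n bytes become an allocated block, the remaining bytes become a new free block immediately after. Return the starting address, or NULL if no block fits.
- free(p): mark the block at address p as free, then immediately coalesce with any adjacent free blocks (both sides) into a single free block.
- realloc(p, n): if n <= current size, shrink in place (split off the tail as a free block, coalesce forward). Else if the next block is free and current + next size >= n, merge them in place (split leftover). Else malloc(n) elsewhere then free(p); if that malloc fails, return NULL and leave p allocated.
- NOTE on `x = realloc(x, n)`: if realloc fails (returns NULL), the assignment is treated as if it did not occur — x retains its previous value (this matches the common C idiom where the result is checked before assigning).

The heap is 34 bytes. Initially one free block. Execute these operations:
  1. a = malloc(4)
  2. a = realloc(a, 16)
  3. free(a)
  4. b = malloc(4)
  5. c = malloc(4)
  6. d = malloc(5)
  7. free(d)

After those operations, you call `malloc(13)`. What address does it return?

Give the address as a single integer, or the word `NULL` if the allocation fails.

Op 1: a = malloc(4) -> a = 0; heap: [0-3 ALLOC][4-33 FREE]
Op 2: a = realloc(a, 16) -> a = 0; heap: [0-15 ALLOC][16-33 FREE]
Op 3: free(a) -> (freed a); heap: [0-33 FREE]
Op 4: b = malloc(4) -> b = 0; heap: [0-3 ALLOC][4-33 FREE]
Op 5: c = malloc(4) -> c = 4; heap: [0-3 ALLOC][4-7 ALLOC][8-33 FREE]
Op 6: d = malloc(5) -> d = 8; heap: [0-3 ALLOC][4-7 ALLOC][8-12 ALLOC][13-33 FREE]
Op 7: free(d) -> (freed d); heap: [0-3 ALLOC][4-7 ALLOC][8-33 FREE]
malloc(13): first-fit scan over [0-3 ALLOC][4-7 ALLOC][8-33 FREE] -> 8

Answer: 8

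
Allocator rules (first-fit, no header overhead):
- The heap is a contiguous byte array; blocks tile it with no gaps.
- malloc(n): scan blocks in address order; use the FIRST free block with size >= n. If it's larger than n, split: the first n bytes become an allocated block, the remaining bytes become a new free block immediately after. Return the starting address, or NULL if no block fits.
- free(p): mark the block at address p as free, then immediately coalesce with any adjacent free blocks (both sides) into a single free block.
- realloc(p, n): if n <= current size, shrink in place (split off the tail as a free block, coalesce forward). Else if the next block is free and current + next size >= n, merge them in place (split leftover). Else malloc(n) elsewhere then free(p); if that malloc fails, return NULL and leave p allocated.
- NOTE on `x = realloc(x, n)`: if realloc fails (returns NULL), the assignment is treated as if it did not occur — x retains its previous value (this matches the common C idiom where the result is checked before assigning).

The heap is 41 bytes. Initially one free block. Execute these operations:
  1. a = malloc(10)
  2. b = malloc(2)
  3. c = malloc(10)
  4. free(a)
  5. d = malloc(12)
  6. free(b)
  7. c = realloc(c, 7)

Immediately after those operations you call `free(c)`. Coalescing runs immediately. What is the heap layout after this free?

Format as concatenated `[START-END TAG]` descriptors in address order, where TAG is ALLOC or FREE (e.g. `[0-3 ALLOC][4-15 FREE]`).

Op 1: a = malloc(10) -> a = 0; heap: [0-9 ALLOC][10-40 FREE]
Op 2: b = malloc(2) -> b = 10; heap: [0-9 ALLOC][10-11 ALLOC][12-40 FREE]
Op 3: c = malloc(10) -> c = 12; heap: [0-9 ALLOC][10-11 ALLOC][12-21 ALLOC][22-40 FREE]
Op 4: free(a) -> (freed a); heap: [0-9 FREE][10-11 ALLOC][12-21 ALLOC][22-40 FREE]
Op 5: d = malloc(12) -> d = 22; heap: [0-9 FREE][10-11 ALLOC][12-21 ALLOC][22-33 ALLOC][34-40 FREE]
Op 6: free(b) -> (freed b); heap: [0-11 FREE][12-21 ALLOC][22-33 ALLOC][34-40 FREE]
Op 7: c = realloc(c, 7) -> c = 12; heap: [0-11 FREE][12-18 ALLOC][19-21 FREE][22-33 ALLOC][34-40 FREE]
free(c): c = 12 -> block [12-18 ALLOC]; mark free, coalesce with adjacent free neighbors -> [0-21 FREE][22-33 ALLOC][34-40 FREE]

Answer: [0-21 FREE][22-33 ALLOC][34-40 FREE]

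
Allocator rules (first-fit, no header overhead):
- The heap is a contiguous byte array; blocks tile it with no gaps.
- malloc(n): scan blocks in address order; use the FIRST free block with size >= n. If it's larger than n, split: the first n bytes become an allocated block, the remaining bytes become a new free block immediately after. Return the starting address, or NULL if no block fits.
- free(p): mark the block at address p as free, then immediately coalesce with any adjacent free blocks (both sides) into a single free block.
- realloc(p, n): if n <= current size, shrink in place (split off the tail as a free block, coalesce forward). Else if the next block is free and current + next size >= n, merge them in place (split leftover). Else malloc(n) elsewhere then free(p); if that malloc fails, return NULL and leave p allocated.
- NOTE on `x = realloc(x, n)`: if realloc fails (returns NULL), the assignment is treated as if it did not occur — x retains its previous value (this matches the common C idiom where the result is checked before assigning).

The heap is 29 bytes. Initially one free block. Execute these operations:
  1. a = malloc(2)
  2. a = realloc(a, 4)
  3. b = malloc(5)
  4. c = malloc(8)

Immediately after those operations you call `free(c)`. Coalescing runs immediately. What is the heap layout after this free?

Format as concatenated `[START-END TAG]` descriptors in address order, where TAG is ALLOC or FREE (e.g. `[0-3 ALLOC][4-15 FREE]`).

Op 1: a = malloc(2) -> a = 0; heap: [0-1 ALLOC][2-28 FREE]
Op 2: a = realloc(a, 4) -> a = 0; heap: [0-3 ALLOC][4-28 FREE]
Op 3: b = malloc(5) -> b = 4; heap: [0-3 ALLOC][4-8 ALLOC][9-28 FREE]
Op 4: c = malloc(8) -> c = 9; heap: [0-3 ALLOC][4-8 ALLOC][9-16 ALLOC][17-28 FREE]
free(c): c = 9 -> block [9-16 ALLOC]; mark free, coalesce with adjacent free neighbors -> [0-3 ALLOC][4-8 ALLOC][9-28 FREE]

Answer: [0-3 ALLOC][4-8 ALLOC][9-28 FREE]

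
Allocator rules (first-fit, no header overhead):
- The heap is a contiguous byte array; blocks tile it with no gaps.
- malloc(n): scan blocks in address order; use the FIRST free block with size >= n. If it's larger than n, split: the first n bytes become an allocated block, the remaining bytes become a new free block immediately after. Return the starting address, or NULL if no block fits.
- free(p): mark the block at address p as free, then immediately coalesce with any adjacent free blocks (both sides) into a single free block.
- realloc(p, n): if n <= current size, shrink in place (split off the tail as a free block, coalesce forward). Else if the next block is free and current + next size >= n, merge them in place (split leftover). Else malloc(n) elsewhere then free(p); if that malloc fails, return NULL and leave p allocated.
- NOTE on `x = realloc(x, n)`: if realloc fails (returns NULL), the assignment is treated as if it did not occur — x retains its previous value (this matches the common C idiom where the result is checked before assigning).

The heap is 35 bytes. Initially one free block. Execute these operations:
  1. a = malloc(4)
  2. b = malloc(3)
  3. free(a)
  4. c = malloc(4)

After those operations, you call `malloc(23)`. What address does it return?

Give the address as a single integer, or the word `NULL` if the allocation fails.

Op 1: a = malloc(4) -> a = 0; heap: [0-3 ALLOC][4-34 FREE]
Op 2: b = malloc(3) -> b = 4; heap: [0-3 ALLOC][4-6 ALLOC][7-34 FREE]
Op 3: free(a) -> (freed a); heap: [0-3 FREE][4-6 ALLOC][7-34 FREE]
Op 4: c = malloc(4) -> c = 0; heap: [0-3 ALLOC][4-6 ALLOC][7-34 FREE]
malloc(23): first-fit scan over [0-3 ALLOC][4-6 ALLOC][7-34 FREE] -> 7

Answer: 7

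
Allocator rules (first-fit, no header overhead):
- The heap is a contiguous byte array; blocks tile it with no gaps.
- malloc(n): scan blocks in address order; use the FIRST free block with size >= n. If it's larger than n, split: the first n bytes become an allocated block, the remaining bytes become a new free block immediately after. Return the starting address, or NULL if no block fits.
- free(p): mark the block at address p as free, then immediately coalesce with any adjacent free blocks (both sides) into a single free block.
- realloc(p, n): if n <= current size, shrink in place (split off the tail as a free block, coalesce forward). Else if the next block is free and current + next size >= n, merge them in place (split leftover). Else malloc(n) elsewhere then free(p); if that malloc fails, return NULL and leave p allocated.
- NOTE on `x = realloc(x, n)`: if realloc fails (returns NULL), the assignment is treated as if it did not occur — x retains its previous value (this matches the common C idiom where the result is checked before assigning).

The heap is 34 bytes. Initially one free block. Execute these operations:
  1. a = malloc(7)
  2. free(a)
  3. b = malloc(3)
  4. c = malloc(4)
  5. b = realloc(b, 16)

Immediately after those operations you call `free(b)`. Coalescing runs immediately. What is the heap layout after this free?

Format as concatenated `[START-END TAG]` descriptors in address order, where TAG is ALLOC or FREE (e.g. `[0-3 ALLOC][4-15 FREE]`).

Answer: [0-2 FREE][3-6 ALLOC][7-33 FREE]

Derivation:
Op 1: a = malloc(7) -> a = 0; heap: [0-6 ALLOC][7-33 FREE]
Op 2: free(a) -> (freed a); heap: [0-33 FREE]
Op 3: b = malloc(3) -> b = 0; heap: [0-2 ALLOC][3-33 FREE]
Op 4: c = malloc(4) -> c = 3; heap: [0-2 ALLOC][3-6 ALLOC][7-33 FREE]
Op 5: b = realloc(b, 16) -> b = 7; heap: [0-2 FREE][3-6 ALLOC][7-22 ALLOC][23-33 FREE]
free(b): b = 7 -> block [7-22 ALLOC]; mark free, coalesce with adjacent free neighbors -> [0-2 FREE][3-6 ALLOC][7-33 FREE]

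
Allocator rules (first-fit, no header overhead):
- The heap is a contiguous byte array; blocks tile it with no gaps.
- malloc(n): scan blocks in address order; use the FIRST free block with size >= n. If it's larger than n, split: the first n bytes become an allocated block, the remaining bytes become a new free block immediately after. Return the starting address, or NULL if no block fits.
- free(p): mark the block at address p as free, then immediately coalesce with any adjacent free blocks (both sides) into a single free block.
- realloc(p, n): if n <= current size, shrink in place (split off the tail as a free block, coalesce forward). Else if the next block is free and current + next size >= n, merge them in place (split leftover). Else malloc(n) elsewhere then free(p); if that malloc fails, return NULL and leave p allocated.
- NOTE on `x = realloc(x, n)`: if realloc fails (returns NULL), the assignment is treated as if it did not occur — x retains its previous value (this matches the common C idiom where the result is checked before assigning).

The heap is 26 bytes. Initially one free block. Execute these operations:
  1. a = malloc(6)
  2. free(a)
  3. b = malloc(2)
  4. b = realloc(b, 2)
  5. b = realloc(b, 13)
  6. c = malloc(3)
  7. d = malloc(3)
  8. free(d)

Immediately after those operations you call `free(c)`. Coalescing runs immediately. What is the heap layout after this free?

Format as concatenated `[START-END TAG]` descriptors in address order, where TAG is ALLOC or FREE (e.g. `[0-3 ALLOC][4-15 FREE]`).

Op 1: a = malloc(6) -> a = 0; heap: [0-5 ALLOC][6-25 FREE]
Op 2: free(a) -> (freed a); heap: [0-25 FREE]
Op 3: b = malloc(2) -> b = 0; heap: [0-1 ALLOC][2-25 FREE]
Op 4: b = realloc(b, 2) -> b = 0; heap: [0-1 ALLOC][2-25 FREE]
Op 5: b = realloc(b, 13) -> b = 0; heap: [0-12 ALLOC][13-25 FREE]
Op 6: c = malloc(3) -> c = 13; heap: [0-12 ALLOC][13-15 ALLOC][16-25 FREE]
Op 7: d = malloc(3) -> d = 16; heap: [0-12 ALLOC][13-15 ALLOC][16-18 ALLOC][19-25 FREE]
Op 8: free(d) -> (freed d); heap: [0-12 ALLOC][13-15 ALLOC][16-25 FREE]
free(c): c = 13 -> block [13-15 ALLOC]; mark free, coalesce with adjacent free neighbors -> [0-12 ALLOC][13-25 FREE]

Answer: [0-12 ALLOC][13-25 FREE]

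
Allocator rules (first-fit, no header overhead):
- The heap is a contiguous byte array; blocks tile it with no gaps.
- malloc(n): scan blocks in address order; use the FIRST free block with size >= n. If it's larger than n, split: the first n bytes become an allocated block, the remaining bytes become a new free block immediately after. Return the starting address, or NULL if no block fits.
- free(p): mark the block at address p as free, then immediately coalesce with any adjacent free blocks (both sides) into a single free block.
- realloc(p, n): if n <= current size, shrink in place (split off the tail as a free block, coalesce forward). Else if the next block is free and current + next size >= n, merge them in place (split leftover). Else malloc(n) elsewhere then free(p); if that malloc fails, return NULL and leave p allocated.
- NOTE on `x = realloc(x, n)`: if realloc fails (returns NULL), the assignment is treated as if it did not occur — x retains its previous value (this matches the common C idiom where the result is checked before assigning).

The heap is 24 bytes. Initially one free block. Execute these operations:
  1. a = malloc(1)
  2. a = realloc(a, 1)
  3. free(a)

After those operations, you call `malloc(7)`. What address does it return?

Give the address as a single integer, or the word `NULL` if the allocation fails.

Op 1: a = malloc(1) -> a = 0; heap: [0-0 ALLOC][1-23 FREE]
Op 2: a = realloc(a, 1) -> a = 0; heap: [0-0 ALLOC][1-23 FREE]
Op 3: free(a) -> (freed a); heap: [0-23 FREE]
malloc(7): first-fit scan over [0-23 FREE] -> 0

Answer: 0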